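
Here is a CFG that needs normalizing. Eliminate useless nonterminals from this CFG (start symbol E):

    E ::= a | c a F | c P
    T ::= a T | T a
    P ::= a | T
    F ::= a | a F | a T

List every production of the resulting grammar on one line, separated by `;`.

Generating nonterminals: {E, F, P}.
Reachable from E after that: {E, F, P}.
Removed useless symbols: {T} and every production mentioning them.

E ::= a | c a F | c P; P ::= a; F ::= a | a F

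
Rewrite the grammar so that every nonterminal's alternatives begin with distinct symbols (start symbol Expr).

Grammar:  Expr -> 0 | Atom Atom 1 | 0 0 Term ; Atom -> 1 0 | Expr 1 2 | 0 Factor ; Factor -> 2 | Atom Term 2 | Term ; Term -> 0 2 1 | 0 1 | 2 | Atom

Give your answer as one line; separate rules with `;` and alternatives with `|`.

Expr -> Atom Atom 1 | 0 Expr1; Atom -> 1 0 | Expr 1 2 | 0 Factor; Factor -> 2 | Atom Term 2 | Term; Term -> 2 | Atom | 0 Term1; Expr1 -> ε | 0 Term; Term1 -> 2 1 | 1

Expr has alternatives sharing prefix '0': factor to Expr → 0 Expr1 with Expr1 → ε | 0 Term.
Term has alternatives sharing prefix '0': factor to Term → 0 Term1 with Term1 → 2 1 | 1.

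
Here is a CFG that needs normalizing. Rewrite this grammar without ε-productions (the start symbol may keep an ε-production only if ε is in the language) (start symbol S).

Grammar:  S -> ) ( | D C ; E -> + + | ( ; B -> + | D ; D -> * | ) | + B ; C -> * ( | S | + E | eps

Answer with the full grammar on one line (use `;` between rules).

Nullable set = {C}.
ε ∉ L(G), so no ε-production is kept.
For each production, add variants omitting each subset of nullable occurrences: S → D C gives D C | D.

S -> ) ( | D C | D; E -> + + | (; B -> + | D; D -> * | ) | + B; C -> * ( | S | + E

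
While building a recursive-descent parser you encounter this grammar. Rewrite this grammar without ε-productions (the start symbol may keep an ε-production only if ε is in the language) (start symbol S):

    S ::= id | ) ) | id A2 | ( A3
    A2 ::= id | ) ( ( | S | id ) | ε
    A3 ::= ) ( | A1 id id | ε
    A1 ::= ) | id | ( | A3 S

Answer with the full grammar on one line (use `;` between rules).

Nullable nonterminals: {A2, A3}.
ε ∉ L(G), so no ε-production is kept.
Expand every rule over subsets of its nullable positions: S → ( A3 gives ( A3 | (. A1 → A3 S gives A3 S | S.

S ::= id | ) ) | id A2 | ( A3 | (; A2 ::= id | ) ( ( | S | id ); A3 ::= ) ( | A1 id id; A1 ::= ) | id | ( | A3 S | S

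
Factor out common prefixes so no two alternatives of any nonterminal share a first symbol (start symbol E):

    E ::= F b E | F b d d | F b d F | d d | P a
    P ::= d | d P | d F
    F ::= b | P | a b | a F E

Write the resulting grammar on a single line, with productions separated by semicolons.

E has alternatives sharing prefix 'F b': factor to E → F b E' with E' → E | d d | d F.
P has alternatives sharing prefix 'd': factor to P → d P' with P' → ε | P | F.
F has alternatives sharing prefix 'a': factor to F → a F' with F' → b | F E.
E' has alternatives sharing prefix 'd': factor to E' → d E'' with E'' → d | F.

E ::= d d | P a | F b E'; P ::= d P'; F ::= b | P | a F'; E' ::= E | d E''; P' ::= epsilon | P | F; F' ::= b | F E; E'' ::= d | F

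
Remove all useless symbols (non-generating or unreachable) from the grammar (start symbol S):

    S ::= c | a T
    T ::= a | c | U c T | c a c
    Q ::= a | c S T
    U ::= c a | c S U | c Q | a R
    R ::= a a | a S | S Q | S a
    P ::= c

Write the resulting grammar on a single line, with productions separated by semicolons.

Generating nonterminals: {P, Q, R, S, T, U}.
Reachable from S after that: {Q, R, S, T, U}.
Removed useless symbols: {P} and every production mentioning them.

S ::= c | a T; T ::= a | c | U c T | c a c; Q ::= a | c S T; U ::= c a | c S U | c Q | a R; R ::= a a | a S | S Q | S a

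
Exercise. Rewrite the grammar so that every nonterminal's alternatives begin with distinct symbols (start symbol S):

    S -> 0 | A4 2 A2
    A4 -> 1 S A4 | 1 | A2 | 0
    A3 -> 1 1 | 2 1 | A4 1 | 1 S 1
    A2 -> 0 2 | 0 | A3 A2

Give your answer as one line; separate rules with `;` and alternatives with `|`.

S -> 0 | A4 2 A2; A4 -> A2 | 0 | 1 A4'; A3 -> 2 1 | A4 1 | 1 A3'; A2 -> A3 A2 | 0 A2'; A4' -> S A4 | ε; A3' -> 1 | S 1; A2' -> 2 | ε

A4 has alternatives sharing prefix '1': factor to A4 → 1 A4' with A4' → S A4 | ε.
A3 has alternatives sharing prefix '1': factor to A3 → 1 A3' with A3' → 1 | S 1.
A2 has alternatives sharing prefix '0': factor to A2 → 0 A2' with A2' → 2 | ε.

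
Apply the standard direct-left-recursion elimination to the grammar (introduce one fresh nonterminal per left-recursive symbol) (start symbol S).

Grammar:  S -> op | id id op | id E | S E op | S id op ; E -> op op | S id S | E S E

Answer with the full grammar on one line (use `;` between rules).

S -> op S' | id id op S' | id E S'; E -> op op E' | S id S E'; S' -> E op S' | id op S' | ε; E' -> S E E' | ε

Directly left-recursive nonterminals: S, E.
For S: α = {E op, id op}, β = {op, id id op, id E}. Rewrite as S → β S' and S' → α S' | ε.
For E: α = {S E}, β = {op op, S id S}. Rewrite as E → β E' and E' → α E' | ε.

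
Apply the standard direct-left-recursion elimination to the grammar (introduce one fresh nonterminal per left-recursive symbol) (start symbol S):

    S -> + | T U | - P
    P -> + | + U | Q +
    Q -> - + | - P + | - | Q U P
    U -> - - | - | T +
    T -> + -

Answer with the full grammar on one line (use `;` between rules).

Directly left-recursive nonterminal: Q.
For Q: α = {U P}, β = {- +, - P +, -}. Rewrite as Q → β Q' and Q' → α Q' | ε.

S -> + | T U | - P; P -> + | + U | Q +; Q -> - + Q' | - P + Q' | - Q'; U -> - - | - | T +; T -> + -; Q' -> U P Q' | ε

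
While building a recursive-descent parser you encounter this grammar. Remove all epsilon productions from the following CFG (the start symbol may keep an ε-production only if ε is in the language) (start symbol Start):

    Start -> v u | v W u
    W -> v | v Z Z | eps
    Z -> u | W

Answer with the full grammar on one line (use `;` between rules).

The nullable symbols are {W, Z}.
ε ∉ L(G), so no ε-production is kept.
Expand every rule over subsets of its nullable positions: W → v Z Z gives v Z Z | v Z.

Start -> v u | v W u; W -> v | v Z Z | v Z; Z -> u | W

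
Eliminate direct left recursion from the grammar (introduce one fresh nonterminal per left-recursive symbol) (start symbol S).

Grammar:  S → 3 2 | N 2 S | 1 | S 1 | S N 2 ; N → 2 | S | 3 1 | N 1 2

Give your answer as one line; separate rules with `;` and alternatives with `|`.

S → 3 2 S' | N 2 S S' | 1 S'; N → 2 N' | S N' | 3 1 N'; S' → 1 S' | N 2 S' | ε; N' → 1 2 N' | ε

Left recursion appears on S, N.
For S: α = {1, N 2}, β = {3 2, N 2 S, 1}. Rewrite as S → β S' and S' → α S' | ε.
For N: α = {1 2}, β = {2, S, 3 1}. Rewrite as N → β N' and N' → α N' | ε.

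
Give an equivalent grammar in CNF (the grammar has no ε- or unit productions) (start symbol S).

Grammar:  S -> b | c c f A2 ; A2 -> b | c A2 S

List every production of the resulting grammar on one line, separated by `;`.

Introduce a nonterminal for each terminal appearing in a rule of length ≥ 2: X1 → c, X2 → f.
Binarize each right-hand side of length ≥ 3 by chaining fresh nonterminals (Y1, Y2, …): affected rules were S → X1 X1 X2 A2; A2 → X1 A2 S.

S -> b | X1 Y1; A2 -> b | X1 Y3; X1 -> c; X2 -> f; Y1 -> X1 Y2; Y2 -> X2 A2; Y3 -> A2 S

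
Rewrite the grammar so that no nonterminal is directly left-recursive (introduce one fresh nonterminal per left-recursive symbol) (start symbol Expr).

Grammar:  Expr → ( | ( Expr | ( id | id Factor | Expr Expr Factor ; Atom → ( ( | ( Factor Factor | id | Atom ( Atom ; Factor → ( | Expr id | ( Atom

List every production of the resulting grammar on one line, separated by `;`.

Directly left-recursive nonterminals: Expr, Atom.
For Expr: α = {Expr Factor}, β = {(, ( Expr, ( id, id Factor}. Rewrite as Expr → β Expr1 and Expr1 → α Expr1 | ε.
For Atom: α = {( Atom}, β = {( (, ( Factor Factor, id}. Rewrite as Atom → β Atom1 and Atom1 → α Atom1 | ε.

Expr → ( Expr1 | ( Expr Expr1 | ( id Expr1 | id Factor Expr1; Atom → ( ( Atom1 | ( Factor Factor Atom1 | id Atom1; Factor → ( | Expr id | ( Atom; Expr1 → Expr Factor Expr1 | ε; Atom1 → ( Atom Atom1 | ε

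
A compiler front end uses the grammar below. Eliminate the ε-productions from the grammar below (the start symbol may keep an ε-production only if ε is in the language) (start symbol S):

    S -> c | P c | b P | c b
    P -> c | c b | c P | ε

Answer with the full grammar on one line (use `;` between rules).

S -> c | P c | b P | b | c b; P -> c | c b | c P

Nullable set = {P}.
ε ∉ L(G), so no ε-production is kept.
Expand every rule over subsets of its nullable positions: S → b P gives b P | b.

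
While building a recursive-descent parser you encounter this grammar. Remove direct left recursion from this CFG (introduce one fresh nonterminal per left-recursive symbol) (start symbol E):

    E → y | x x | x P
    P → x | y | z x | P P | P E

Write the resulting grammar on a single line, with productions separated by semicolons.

P is directly left-recursive.
For P: α = {P, E}, β = {x, y, z x}. Rewrite as P → β P' and P' → α P' | ε.

E → y | x x | x P; P → x P' | y P' | z x P'; P' → P P' | E P' | ε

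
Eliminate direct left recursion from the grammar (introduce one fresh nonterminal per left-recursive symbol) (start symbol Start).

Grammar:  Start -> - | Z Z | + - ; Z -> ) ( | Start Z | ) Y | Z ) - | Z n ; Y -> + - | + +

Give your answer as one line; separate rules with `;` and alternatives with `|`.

Start -> - | Z Z | + -; Z -> ) ( Z1 | Start Z Z1 | ) Y Z1; Y -> + - | + +; Z1 -> ) - Z1 | n Z1 | ε

Z is directly left-recursive.
For Z: α = {) -, n}, β = {) (, Start Z, ) Y}. Rewrite as Z → β Z1 and Z1 → α Z1 | ε.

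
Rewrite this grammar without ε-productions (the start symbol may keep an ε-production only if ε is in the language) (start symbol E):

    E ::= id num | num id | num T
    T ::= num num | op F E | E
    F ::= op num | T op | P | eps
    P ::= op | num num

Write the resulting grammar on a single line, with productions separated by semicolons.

E ::= id num | num id | num T; T ::= num num | op F E | op E | E; F ::= op num | T op | P; P ::= op | num num

The nullable symbols are {F}.
ε ∉ L(G), so no ε-production is kept.
For each production, add variants omitting each subset of nullable occurrences: T → op F E gives op F E | op E.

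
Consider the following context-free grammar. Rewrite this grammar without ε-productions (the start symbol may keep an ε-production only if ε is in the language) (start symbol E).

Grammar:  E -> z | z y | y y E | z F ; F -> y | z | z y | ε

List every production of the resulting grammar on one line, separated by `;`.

E -> z | z y | y y E | z F; F -> y | z | z y

The nullable symbols are {F}.
ε ∉ L(G), so no ε-production is kept.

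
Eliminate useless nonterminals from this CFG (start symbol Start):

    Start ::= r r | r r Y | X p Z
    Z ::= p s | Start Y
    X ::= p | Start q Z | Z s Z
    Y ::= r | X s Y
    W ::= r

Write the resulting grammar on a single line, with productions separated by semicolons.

Generating nonterminals: {Start, W, X, Y, Z}.
Reachable from Start after that: {Start, X, Y, Z}.
Removed useless symbols: {W} and every production mentioning them.

Start ::= r r | r r Y | X p Z; Z ::= p s | Start Y; X ::= p | Start q Z | Z s Z; Y ::= r | X s Y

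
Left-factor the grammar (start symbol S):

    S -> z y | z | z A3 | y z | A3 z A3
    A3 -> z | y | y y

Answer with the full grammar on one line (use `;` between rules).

S has alternatives sharing prefix 'z': factor to S → z S' with S' → y | ε | A3.
A3 has alternatives sharing prefix 'y': factor to A3 → y A3' with A3' → ε | y.

S -> y z | A3 z A3 | z S'; A3 -> z | y A3'; S' -> y | ε | A3; A3' -> ε | y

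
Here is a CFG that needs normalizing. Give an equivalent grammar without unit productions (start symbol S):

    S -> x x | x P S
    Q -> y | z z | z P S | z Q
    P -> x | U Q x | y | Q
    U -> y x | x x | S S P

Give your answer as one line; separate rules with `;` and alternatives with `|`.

Unit pairs: P ⇒* {Q}.
For every A with A ⇒* B via unit rules, add B's non-unit alternatives to A; then delete every rule of the form X → Y.

S -> x x | x P S; Q -> y | z z | z P S | z Q; P -> x | U Q x | y | z z | z P S | z Q; U -> y x | x x | S S P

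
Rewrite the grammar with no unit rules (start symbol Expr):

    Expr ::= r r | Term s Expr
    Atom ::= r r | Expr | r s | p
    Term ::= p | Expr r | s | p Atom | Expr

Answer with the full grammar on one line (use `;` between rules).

Expr ::= r r | Term s Expr; Atom ::= r r | r s | p | Term s Expr; Term ::= p | Expr r | s | p Atom | r r | Term s Expr

Unit pairs: Atom ⇒* {Expr}; Term ⇒* {Expr}.
For each unit pair (A, B), copy every non-unit production of B to A, then drop all unit productions.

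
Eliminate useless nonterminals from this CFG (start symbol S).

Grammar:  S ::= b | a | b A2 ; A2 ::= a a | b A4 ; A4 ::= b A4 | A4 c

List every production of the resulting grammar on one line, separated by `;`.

S ::= b | a | b A2; A2 ::= a a

Generating nonterminals: {A2, S}.
Reachable from S after that: {A2, S}.
Removed useless symbols: {A4} and every production mentioning them.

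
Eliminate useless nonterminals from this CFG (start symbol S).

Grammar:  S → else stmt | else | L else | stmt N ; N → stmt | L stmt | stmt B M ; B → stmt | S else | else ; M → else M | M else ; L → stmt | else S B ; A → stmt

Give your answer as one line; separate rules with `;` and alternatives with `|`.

Generating nonterminals: {A, B, L, N, S}.
Reachable from S after that: {B, L, N, S}.
Removed useless symbols: {A, M} and every production mentioning them.

S → else stmt | else | L else | stmt N; N → stmt | L stmt; B → stmt | S else | else; L → stmt | else S B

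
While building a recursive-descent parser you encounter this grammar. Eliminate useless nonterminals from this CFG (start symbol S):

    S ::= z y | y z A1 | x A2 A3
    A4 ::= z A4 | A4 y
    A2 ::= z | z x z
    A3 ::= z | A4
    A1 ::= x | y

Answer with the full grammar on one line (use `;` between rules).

Generating nonterminals: {A1, A2, A3, S}.
Reachable from S after that: {A1, A2, A3, S}.
Removed useless symbols: {A4} and every production mentioning them.

S ::= z y | y z A1 | x A2 A3; A2 ::= z | z x z; A3 ::= z; A1 ::= x | y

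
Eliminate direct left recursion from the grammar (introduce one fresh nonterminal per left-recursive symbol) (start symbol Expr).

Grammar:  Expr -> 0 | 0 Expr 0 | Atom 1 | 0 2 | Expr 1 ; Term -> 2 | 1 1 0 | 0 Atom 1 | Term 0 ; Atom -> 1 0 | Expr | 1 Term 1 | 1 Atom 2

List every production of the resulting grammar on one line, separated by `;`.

Expr -> 0 Expr1 | 0 Expr 0 Expr1 | Atom 1 Expr1 | 0 2 Expr1; Term -> 2 Term1 | 1 1 0 Term1 | 0 Atom 1 Term1; Atom -> 1 0 | Expr | 1 Term 1 | 1 Atom 2; Expr1 -> 1 Expr1 | ε; Term1 -> 0 Term1 | ε

Left recursion appears on Expr, Term.
For Expr: α = {1}, β = {0, 0 Expr 0, Atom 1, 0 2}. Rewrite as Expr → β Expr1 and Expr1 → α Expr1 | ε.
For Term: α = {0}, β = {2, 1 1 0, 0 Atom 1}. Rewrite as Term → β Term1 and Term1 → α Term1 | ε.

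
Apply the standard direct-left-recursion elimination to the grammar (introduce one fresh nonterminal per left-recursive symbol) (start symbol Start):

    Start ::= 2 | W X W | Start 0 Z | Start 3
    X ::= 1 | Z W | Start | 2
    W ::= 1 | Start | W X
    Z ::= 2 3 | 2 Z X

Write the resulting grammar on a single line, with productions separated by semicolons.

Start ::= 2 Start1 | W X W Start1; X ::= 1 | Z W | Start | 2; W ::= 1 W1 | Start W1; Z ::= 2 3 | 2 Z X; Start1 ::= 0 Z Start1 | 3 Start1 | ε; W1 ::= X W1 | ε

Directly left-recursive nonterminals: Start, W.
For Start: α = {0 Z, 3}, β = {2, W X W}. Rewrite as Start → β Start1 and Start1 → α Start1 | ε.
For W: α = {X}, β = {1, Start}. Rewrite as W → β W1 and W1 → α W1 | ε.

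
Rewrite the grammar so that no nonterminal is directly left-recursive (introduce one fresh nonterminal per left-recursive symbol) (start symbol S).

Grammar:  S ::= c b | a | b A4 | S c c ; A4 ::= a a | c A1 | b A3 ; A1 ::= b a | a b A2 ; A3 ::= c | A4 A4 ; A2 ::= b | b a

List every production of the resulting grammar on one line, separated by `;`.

S ::= c b S' | a S' | b A4 S'; A4 ::= a a | c A1 | b A3; A1 ::= b a | a b A2; A3 ::= c | A4 A4; A2 ::= b | b a; S' ::= c c S' | ε

Directly left-recursive nonterminal: S.
For S: α = {c c}, β = {c b, a, b A4}. Rewrite as S → β S' and S' → α S' | ε.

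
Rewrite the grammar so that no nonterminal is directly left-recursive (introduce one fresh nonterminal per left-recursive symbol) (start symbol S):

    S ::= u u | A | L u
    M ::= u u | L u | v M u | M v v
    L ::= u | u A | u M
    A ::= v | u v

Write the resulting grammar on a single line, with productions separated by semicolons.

S ::= u u | A | L u; M ::= u u M' | L u M' | v M u M'; L ::= u | u A | u M; A ::= v | u v; M' ::= v v M' | ε

Directly left-recursive nonterminal: M.
For M: α = {v v}, β = {u u, L u, v M u}. Rewrite as M → β M' and M' → α M' | ε.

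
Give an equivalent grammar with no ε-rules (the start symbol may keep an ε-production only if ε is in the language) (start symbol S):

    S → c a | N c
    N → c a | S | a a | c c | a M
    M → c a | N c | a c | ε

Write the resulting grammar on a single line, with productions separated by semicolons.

S → c a | N c; N → c a | S | a a | c c | a M | a; M → c a | N c | a c

The nullable symbols are {M}.
ε ∉ L(G), so no ε-production is kept.
Add the nullable-subset variants: N → a M gives a M | a.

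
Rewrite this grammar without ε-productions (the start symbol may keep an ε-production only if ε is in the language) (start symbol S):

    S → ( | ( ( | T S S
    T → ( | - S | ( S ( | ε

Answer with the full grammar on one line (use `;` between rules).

The nullable symbols are {T}.
ε ∉ L(G), so no ε-production is kept.
Add the nullable-subset variants: S → T S S gives T S S | S S.

S → ( | ( ( | T S S | S S; T → ( | - S | ( S (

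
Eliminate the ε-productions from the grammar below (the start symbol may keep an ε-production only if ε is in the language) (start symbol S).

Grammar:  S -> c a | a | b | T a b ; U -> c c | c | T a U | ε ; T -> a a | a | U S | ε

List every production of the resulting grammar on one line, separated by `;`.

Nullable set = {T, U}.
ε ∉ L(G), so no ε-production is kept.
Expand every rule over subsets of its nullable positions: S → T a b gives T a b | a b. U → T a U gives T a U | T a | a U | a. T → U S gives U S | S.

S -> c a | a | b | T a b | a b; U -> c c | c | T a U | T a | a U | a; T -> a a | a | U S | S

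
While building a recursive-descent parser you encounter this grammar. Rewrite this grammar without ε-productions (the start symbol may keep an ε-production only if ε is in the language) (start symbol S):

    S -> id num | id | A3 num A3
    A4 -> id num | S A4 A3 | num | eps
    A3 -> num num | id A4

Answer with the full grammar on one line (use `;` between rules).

The nullable symbols are {A4}.
ε ∉ L(G), so no ε-production is kept.
Add the nullable-subset variants: A4 → S A4 A3 gives S A4 A3 | S A3. A3 → id A4 gives id A4 | id.

S -> id num | id | A3 num A3; A4 -> id num | S A4 A3 | S A3 | num; A3 -> num num | id A4 | id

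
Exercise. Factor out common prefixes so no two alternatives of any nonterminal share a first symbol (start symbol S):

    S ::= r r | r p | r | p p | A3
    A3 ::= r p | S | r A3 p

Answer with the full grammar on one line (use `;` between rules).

S ::= p p | A3 | r S'; A3 ::= S | r A3'; S' ::= r | p | eps; A3' ::= p | A3 p

S has alternatives sharing prefix 'r': factor to S → r S' with S' → r | p | ε.
A3 has alternatives sharing prefix 'r': factor to A3 → r A3' with A3' → p | A3 p.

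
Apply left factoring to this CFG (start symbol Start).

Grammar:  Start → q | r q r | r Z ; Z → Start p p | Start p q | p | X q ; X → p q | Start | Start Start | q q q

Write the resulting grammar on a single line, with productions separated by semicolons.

Start has alternatives sharing prefix 'r': factor to Start → r Start1 with Start1 → q r | Z.
Z has alternatives sharing prefix 'Start p': factor to Z → Start p Z1 with Z1 → p | q.
X has alternatives sharing prefix 'Start': factor to X → Start X1 with X1 → ε | Start.

Start → q | r Start1; Z → p | X q | Start p Z1; X → p q | q q q | Start X1; Start1 → q r | Z; Z1 → p | q; X1 → ε | Start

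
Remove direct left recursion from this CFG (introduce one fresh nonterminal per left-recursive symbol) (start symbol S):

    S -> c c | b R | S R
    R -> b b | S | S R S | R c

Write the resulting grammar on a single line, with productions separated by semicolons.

Directly left-recursive nonterminals: S, R.
For S: α = {R}, β = {c c, b R}. Rewrite as S → β S' and S' → α S' | ε.
For R: α = {c}, β = {b b, S, S R S}. Rewrite as R → β R' and R' → α R' | ε.

S -> c c S' | b R S'; R -> b b R' | S R' | S R S R'; S' -> R S' | eps; R' -> c R' | eps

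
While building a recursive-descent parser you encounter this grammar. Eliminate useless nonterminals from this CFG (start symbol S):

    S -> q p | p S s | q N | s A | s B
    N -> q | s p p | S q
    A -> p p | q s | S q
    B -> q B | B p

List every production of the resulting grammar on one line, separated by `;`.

Generating nonterminals: {A, N, S}.
Reachable from S after that: {A, N, S}.
Removed useless symbols: {B} and every production mentioning them.

S -> q p | p S s | q N | s A; N -> q | s p p | S q; A -> p p | q s | S q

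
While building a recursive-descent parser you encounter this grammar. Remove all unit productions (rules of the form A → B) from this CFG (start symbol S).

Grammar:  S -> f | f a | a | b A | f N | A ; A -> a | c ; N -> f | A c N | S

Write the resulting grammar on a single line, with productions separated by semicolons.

S -> f | f a | a | b A | f N | c; A -> a | c; N -> f | f a | a | b A | f N | A c N | c

Unit pairs: N ⇒* {A, S}; S ⇒* {A}.
Replace each nonterminal's rules with the union of the non-unit rules of every nonterminal it unit-derives.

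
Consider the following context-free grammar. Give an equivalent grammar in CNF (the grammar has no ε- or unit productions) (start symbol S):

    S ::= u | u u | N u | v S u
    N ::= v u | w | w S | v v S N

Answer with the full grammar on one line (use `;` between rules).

Introduce a nonterminal for each terminal appearing in a rule of length ≥ 2: X1 → u, X2 → v, X3 → w.
Binarize each right-hand side of length ≥ 3 by chaining fresh nonterminals (Y1, Y2, …): affected rules were S → X2 S X1; N → X2 X2 S N.

S ::= u | X1 X1 | N X1 | X2 Y1; N ::= X2 X1 | w | X3 S | X2 Y2; X1 ::= u; X2 ::= v; X3 ::= w; Y1 ::= S X1; Y2 ::= X2 Y3; Y3 ::= S N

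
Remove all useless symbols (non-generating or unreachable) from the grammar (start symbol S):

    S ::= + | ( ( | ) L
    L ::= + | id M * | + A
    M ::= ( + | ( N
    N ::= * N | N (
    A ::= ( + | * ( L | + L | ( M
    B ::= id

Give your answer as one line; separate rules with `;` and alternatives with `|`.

S ::= + | ( ( | ) L; L ::= + | id M * | + A; M ::= ( +; A ::= ( + | * ( L | + L | ( M

Generating nonterminals: {A, B, L, M, S}.
Reachable from S after that: {A, L, M, S}.
Removed useless symbols: {B, N} and every production mentioning them.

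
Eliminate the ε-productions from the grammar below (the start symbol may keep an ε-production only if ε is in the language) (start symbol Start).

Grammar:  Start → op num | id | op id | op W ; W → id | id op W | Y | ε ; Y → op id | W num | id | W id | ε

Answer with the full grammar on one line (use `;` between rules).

Nullable nonterminals: {W, Y}.
ε ∉ L(G), so no ε-production is kept.
Expand every rule over subsets of its nullable positions: Start → op W gives op W | op. W → id op W gives id op W | id op. Y → W num gives W num | num.

Start → op num | id | op id | op W | op; W → id | id op W | id op | Y; Y → op id | W num | num | id | W id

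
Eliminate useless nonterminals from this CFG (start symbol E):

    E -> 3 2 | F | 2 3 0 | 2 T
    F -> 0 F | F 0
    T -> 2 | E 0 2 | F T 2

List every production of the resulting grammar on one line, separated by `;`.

E -> 3 2 | 2 3 0 | 2 T; T -> 2 | E 0 2

Generating nonterminals: {E, T}.
Reachable from E after that: {E, T}.
Removed useless symbols: {F} and every production mentioning them.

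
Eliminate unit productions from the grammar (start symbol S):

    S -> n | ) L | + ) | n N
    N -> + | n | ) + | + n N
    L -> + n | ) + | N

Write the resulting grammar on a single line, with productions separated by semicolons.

Unit pairs: L ⇒* {N}.
For every A with A ⇒* B via unit rules, add B's non-unit alternatives to A; then delete every rule of the form X → Y.

S -> n | ) L | + ) | n N; N -> + | n | ) + | + n N; L -> + n | ) + | + | n | + n N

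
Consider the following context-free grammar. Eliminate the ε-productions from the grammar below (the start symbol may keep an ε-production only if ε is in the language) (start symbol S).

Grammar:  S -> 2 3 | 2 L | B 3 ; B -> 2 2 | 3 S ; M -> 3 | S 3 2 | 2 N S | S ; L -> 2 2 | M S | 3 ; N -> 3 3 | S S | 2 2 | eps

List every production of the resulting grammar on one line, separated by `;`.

S -> 2 3 | 2 L | B 3; B -> 2 2 | 3 S; M -> 3 | S 3 2 | 2 N S | 2 S | S; L -> 2 2 | M S | 3; N -> 3 3 | S S | 2 2

Nullable nonterminals: {N}.
ε ∉ L(G), so no ε-production is kept.
Add the nullable-subset variants: M → 2 N S gives 2 N S | 2 S.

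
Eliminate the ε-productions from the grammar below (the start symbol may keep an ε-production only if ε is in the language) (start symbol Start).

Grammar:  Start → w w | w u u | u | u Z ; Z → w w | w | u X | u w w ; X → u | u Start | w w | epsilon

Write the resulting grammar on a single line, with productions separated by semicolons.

Start → w w | w u u | u | u Z; Z → w w | w | u X | u | u w w; X → u | u Start | w w

Nullable set = {X}.
ε ∉ L(G), so no ε-production is kept.
Add the nullable-subset variants: Z → u X gives u X | u.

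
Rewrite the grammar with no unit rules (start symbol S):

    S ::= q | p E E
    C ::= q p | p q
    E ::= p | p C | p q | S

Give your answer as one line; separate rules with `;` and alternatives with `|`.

Unit pairs: E ⇒* {S}.
Replace each nonterminal's rules with the union of the non-unit rules of every nonterminal it unit-derives.

S ::= q | p E E; C ::= q p | p q; E ::= p | p C | p q | q | p E E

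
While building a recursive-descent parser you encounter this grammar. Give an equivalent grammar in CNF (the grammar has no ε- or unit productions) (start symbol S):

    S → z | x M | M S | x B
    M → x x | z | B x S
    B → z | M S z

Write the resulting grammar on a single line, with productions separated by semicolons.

Introduce a nonterminal for each terminal appearing in a rule of length ≥ 2: X1 → x, X2 → z.
Binarize each right-hand side of length ≥ 3 by chaining fresh nonterminals (Y1, Y2, …): affected rules were M → B X1 S; B → M S X2.

S → z | X1 M | M S | X1 B; M → X1 X1 | z | B Y1; B → z | M Y2; X1 → x; X2 → z; Y1 → X1 S; Y2 → S X2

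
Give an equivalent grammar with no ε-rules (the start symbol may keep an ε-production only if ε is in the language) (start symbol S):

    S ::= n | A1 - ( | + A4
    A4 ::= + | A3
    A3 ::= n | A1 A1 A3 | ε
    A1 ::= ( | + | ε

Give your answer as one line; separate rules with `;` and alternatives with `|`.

S ::= n | A1 - ( | - ( | + A4 | +; A4 ::= + | A3; A3 ::= n | A1 A1 A3 | A1 A1 | A1 A3 | A1; A1 ::= ( | +

Nullable nonterminals: {A1, A3, A4}.
ε ∉ L(G), so no ε-production is kept.
Add the nullable-subset variants: S → A1 - ( gives A1 - ( | - (. S → + A4 gives + A4 | +. A3 → A1 A1 A3 gives A1 A1 A3 | A1 A1 | A1 A3 | A1.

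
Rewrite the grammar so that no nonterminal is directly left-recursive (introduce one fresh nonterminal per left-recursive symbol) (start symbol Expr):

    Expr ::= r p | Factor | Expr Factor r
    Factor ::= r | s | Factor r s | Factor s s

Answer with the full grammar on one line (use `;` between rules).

Directly left-recursive nonterminals: Expr, Factor.
For Expr: α = {Factor r}, β = {r p, Factor}. Rewrite as Expr → β Expr1 and Expr1 → α Expr1 | ε.
For Factor: α = {r s, s s}, β = {r, s}. Rewrite as Factor → β Factor1 and Factor1 → α Factor1 | ε.

Expr ::= r p Expr1 | Factor Expr1; Factor ::= r Factor1 | s Factor1; Expr1 ::= Factor r Expr1 | eps; Factor1 ::= r s Factor1 | s s Factor1 | eps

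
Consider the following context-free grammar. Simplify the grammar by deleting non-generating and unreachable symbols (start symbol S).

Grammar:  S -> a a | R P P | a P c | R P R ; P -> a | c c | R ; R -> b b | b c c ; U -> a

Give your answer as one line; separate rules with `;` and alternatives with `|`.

Generating nonterminals: {P, R, S, U}.
Reachable from S after that: {P, R, S}.
Removed useless symbols: {U} and every production mentioning them.

S -> a a | R P P | a P c | R P R; P -> a | c c | R; R -> b b | b c c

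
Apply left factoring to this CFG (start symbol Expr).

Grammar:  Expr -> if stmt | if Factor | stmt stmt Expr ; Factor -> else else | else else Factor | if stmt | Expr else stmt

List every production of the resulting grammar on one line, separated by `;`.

Expr has alternatives sharing prefix 'if': factor to Expr → if Expr1 with Expr1 → stmt | Factor.
Factor has alternatives sharing prefix 'else else': factor to Factor → else else Factor1 with Factor1 → ε | Factor.

Expr -> stmt stmt Expr | if Expr1; Factor -> if stmt | Expr else stmt | else else Factor1; Expr1 -> stmt | Factor; Factor1 -> eps | Factor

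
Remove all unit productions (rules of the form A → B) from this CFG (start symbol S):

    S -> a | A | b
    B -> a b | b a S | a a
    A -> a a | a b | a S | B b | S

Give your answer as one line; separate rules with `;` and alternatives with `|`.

S -> a | b | a a | a b | a S | B b; B -> a b | b a S | a a; A -> a | b | a a | a b | a S | B b

Unit pairs: A ⇒* {S}; S ⇒* {A}.
For every A with A ⇒* B via unit rules, add B's non-unit alternatives to A; then delete every rule of the form X → Y.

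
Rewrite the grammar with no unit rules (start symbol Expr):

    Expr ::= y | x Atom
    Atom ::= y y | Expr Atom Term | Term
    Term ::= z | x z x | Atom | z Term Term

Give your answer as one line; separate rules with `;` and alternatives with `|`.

Unit pairs: Atom ⇒* {Term}; Term ⇒* {Atom}.
For each unit pair (A, B), copy every non-unit production of B to A, then drop all unit productions.

Expr ::= y | x Atom; Atom ::= z | x z x | z Term Term | y y | Expr Atom Term; Term ::= z | x z x | z Term Term | y y | Expr Atom Term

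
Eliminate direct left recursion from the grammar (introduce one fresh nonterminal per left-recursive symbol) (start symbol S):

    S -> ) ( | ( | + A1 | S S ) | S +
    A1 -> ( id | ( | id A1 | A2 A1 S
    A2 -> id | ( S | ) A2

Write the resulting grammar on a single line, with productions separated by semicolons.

S -> ) ( S' | ( S' | + A1 S'; A1 -> ( id | ( | id A1 | A2 A1 S; A2 -> id | ( S | ) A2; S' -> S ) S' | + S' | ε

Directly left-recursive nonterminal: S.
For S: α = {S ), +}, β = {) (, (, + A1}. Rewrite as S → β S' and S' → α S' | ε.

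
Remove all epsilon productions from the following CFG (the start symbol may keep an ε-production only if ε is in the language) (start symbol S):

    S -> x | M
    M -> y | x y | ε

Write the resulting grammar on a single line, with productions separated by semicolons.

S -> x | M | ε; M -> y | x y

Nullable set = {M, S}.
ε ∈ L(G) since S is nullable, so keep S → ε.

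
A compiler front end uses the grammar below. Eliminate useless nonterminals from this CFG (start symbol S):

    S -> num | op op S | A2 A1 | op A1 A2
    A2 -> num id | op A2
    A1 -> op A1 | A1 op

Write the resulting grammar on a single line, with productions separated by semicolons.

Generating nonterminals: {A2, S}.
Reachable from S after that: {S}.
Removed useless symbols: {A1, A2} and every production mentioning them.

S -> num | op op S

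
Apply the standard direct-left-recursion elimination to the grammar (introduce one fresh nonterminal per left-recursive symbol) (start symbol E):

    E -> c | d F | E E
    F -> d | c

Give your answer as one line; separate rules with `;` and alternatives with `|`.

Directly left-recursive nonterminal: E.
For E: α = {E}, β = {c, d F}. Rewrite as E → β E' and E' → α E' | ε.

E -> c E' | d F E'; F -> d | c; E' -> E E' | eps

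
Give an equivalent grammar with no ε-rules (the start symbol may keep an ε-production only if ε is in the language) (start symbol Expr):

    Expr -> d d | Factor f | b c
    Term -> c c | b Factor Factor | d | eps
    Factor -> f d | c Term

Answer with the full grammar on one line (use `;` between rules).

Nullable set = {Term}.
ε ∉ L(G), so no ε-production is kept.
Add the nullable-subset variants: Factor → c Term gives c Term | c.

Expr -> d d | Factor f | b c; Term -> c c | b Factor Factor | d; Factor -> f d | c Term | c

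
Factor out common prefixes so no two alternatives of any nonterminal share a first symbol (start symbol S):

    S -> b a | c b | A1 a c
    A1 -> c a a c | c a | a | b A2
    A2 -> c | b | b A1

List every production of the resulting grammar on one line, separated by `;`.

S -> b a | c b | A1 a c; A1 -> a | b A2 | c a A1'; A2 -> c | b A2'; A1' -> a c | ε; A2' -> ε | A1

A1 has alternatives sharing prefix 'c a': factor to A1 → c a A1' with A1' → a c | ε.
A2 has alternatives sharing prefix 'b': factor to A2 → b A2' with A2' → ε | A1.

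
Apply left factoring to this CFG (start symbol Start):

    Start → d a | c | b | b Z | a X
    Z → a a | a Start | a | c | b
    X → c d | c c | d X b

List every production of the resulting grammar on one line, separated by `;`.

Start → d a | c | a X | b Start1; Z → c | b | a Z1; X → d X b | c X1; Start1 → eps | Z; Z1 → a | Start | eps; X1 → d | c

Start has alternatives sharing prefix 'b': factor to Start → b Start1 with Start1 → ε | Z.
Z has alternatives sharing prefix 'a': factor to Z → a Z1 with Z1 → a | Start | ε.
X has alternatives sharing prefix 'c': factor to X → c X1 with X1 → d | c.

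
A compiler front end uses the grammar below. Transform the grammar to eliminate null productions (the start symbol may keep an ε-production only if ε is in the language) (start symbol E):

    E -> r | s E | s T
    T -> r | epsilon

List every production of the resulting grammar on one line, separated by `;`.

The nullable symbols are {T}.
ε ∉ L(G), so no ε-production is kept.
Add the nullable-subset variants: E → s T gives s T | s.

E -> r | s E | s T | s; T -> r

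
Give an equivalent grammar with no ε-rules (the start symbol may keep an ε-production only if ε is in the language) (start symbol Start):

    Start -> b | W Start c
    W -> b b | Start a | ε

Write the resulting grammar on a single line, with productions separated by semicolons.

Start -> b | W Start c | Start c; W -> b b | Start a

The nullable symbols are {W}.
ε ∉ L(G), so no ε-production is kept.
For each production, add variants omitting each subset of nullable occurrences: Start → W Start c gives W Start c | Start c.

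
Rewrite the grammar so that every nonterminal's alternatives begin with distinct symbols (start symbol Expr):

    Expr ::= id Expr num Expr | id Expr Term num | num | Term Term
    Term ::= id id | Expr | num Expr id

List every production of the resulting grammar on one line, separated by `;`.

Expr has alternatives sharing prefix 'id Expr': factor to Expr → id Expr Expr1 with Expr1 → num Expr | Term num.

Expr ::= num | Term Term | id Expr Expr1; Term ::= id id | Expr | num Expr id; Expr1 ::= num Expr | Term num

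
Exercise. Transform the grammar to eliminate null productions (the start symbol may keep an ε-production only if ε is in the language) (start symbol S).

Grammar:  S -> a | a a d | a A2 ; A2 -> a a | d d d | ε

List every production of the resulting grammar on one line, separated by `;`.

S -> a | a a d | a A2; A2 -> a a | d d d

Nullable nonterminals: {A2}.
ε ∉ L(G), so no ε-production is kept.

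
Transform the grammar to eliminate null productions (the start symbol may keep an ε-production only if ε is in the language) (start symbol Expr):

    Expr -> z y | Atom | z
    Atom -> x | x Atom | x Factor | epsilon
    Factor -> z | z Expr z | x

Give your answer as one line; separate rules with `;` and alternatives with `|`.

Nullable nonterminals: {Atom, Expr}.
ε ∈ L(G) since Expr is nullable, so keep Expr → ε.
Expand every rule over subsets of its nullable positions: Factor → z Expr z gives z Expr z | z z.

Expr -> z y | Atom | z | epsilon; Atom -> x | x Atom | x Factor; Factor -> z | z Expr z | z z | x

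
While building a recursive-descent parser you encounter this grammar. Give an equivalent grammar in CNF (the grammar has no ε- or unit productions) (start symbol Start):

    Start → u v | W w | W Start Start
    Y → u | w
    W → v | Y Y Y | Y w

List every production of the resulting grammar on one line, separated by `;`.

Start → X1 X2 | W X3 | W Y1; Y → u | w; W → v | Y Y2 | Y X3; X1 → u; X2 → v; X3 → w; Y1 → Start Start; Y2 → Y Y

Introduce a nonterminal for each terminal appearing in a rule of length ≥ 2: X1 → u, X2 → v, X3 → w.
Binarize each right-hand side of length ≥ 3 by chaining fresh nonterminals (Y1, Y2, …): affected rules were Start → W Start Start; W → Y Y Y.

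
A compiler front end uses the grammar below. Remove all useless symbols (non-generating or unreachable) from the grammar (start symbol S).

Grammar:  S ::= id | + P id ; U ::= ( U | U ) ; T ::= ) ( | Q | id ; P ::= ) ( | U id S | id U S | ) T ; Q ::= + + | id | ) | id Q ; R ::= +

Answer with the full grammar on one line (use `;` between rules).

Generating nonterminals: {P, Q, R, S, T}.
Reachable from S after that: {P, Q, S, T}.
Removed useless symbols: {R, U} and every production mentioning them.

S ::= id | + P id; T ::= ) ( | Q | id; P ::= ) ( | ) T; Q ::= + + | id | ) | id Q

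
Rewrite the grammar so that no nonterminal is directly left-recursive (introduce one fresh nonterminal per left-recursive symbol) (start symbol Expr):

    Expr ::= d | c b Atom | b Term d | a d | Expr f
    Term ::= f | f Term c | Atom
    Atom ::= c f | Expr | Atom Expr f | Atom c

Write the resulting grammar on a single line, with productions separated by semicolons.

Directly left-recursive nonterminals: Expr, Atom.
For Expr: α = {f}, β = {d, c b Atom, b Term d, a d}. Rewrite as Expr → β Expr1 and Expr1 → α Expr1 | ε.
For Atom: α = {Expr f, c}, β = {c f, Expr}. Rewrite as Atom → β Atom1 and Atom1 → α Atom1 | ε.

Expr ::= d Expr1 | c b Atom Expr1 | b Term d Expr1 | a d Expr1; Term ::= f | f Term c | Atom; Atom ::= c f Atom1 | Expr Atom1; Expr1 ::= f Expr1 | ε; Atom1 ::= Expr f Atom1 | c Atom1 | ε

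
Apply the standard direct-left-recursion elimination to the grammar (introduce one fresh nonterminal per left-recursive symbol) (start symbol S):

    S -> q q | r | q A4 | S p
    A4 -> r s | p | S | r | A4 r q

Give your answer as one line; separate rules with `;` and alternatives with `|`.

S -> q q S' | r S' | q A4 S'; A4 -> r s A4' | p A4' | S A4' | r A4'; S' -> p S' | eps; A4' -> r q A4' | eps

S, A4 are directly left-recursive.
For S: α = {p}, β = {q q, r, q A4}. Rewrite as S → β S' and S' → α S' | ε.
For A4: α = {r q}, β = {r s, p, S, r}. Rewrite as A4 → β A4' and A4' → α A4' | ε.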